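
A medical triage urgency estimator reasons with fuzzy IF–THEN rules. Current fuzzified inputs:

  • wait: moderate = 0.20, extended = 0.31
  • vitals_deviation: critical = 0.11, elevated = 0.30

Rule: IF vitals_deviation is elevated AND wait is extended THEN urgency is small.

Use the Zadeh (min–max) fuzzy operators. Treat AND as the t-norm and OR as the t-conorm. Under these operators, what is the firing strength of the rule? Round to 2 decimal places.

0.30

firing strength: elevated=0.30, extended=0.31; AND[min(a, b)] → w = 0.30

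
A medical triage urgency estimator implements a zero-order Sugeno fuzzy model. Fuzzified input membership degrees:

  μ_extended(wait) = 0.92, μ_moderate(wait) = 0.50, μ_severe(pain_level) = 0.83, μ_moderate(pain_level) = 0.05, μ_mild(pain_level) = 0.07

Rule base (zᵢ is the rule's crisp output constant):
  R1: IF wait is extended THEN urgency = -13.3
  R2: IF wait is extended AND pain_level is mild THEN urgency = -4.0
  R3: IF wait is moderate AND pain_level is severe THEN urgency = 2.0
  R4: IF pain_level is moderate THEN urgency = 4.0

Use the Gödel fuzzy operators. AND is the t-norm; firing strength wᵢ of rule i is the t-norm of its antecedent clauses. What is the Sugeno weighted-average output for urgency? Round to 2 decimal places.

-7.35

R1 (z=-13.3): extended=0.92 → w = 0.92
R2 (z=-4.0): extended=0.92, mild=0.07; AND[min(a, b)] → w = 0.07
R3 (z=2.0): moderate=0.50, severe=0.83; AND[min(a, b)] → w = 0.50
R4 (z=4.0): moderate=0.05 → w = 0.05
Weighted average = (0.92·-13.3 + 0.07·-4.0 + 0.50·2.0 + 0.05·4.0) / (0.92 + 0.07 + 0.50 + 0.05)
  = -11.3160 / 1.5400 = -7.35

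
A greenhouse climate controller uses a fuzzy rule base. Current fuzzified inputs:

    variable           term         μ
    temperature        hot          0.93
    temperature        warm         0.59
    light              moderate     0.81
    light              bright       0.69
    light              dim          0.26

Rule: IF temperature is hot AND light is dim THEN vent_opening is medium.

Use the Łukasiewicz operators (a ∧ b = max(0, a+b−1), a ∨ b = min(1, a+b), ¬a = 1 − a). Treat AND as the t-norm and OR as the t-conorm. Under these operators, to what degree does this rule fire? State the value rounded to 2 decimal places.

0.19

firing strength: hot=0.93, dim=0.26; AND[max(0, a+b−1)] → w = 0.19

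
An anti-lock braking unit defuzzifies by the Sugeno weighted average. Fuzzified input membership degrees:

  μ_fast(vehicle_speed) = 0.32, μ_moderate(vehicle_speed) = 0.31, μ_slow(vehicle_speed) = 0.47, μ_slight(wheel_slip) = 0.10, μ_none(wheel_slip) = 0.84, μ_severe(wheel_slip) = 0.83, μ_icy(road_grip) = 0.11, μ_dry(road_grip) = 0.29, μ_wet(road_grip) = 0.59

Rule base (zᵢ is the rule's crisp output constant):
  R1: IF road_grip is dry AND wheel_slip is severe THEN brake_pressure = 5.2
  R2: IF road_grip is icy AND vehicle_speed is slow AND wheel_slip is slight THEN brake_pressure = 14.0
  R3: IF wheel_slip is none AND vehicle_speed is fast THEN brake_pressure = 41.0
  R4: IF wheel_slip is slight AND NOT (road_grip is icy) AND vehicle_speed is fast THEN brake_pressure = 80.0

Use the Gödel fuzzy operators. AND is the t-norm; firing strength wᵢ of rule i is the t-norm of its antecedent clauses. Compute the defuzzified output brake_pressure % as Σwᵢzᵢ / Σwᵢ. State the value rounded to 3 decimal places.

R1 (z=5.2): dry=0.29, severe=0.83; AND[min(a, b)] → w = 0.29
R2 (z=14.0): icy=0.11, slow=0.47, slight=0.10; AND[min(a, b)] → w = 0.10
R3 (z=41.0): none=0.84, fast=0.32; AND[min(a, b)] → w = 0.32
R4 (z=80.0): slight=0.10, ¬icy=1−0.11=0.89, fast=0.32; AND[min(a, b)] → w = 0.10
Weighted average = (0.29·5.2 + 0.10·14.0 + 0.32·41.0 + 0.10·80.0) / (0.29 + 0.10 + 0.32 + 0.10)
  = 24.0280 / 0.8100 = 29.664

29.664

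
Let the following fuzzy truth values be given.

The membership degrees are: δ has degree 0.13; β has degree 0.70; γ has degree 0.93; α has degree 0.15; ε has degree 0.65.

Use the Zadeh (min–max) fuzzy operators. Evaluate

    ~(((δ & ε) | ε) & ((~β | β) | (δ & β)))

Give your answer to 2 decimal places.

δ & ε = min(a, b) on (0.13, 0.65) = 0.13
(δ & ε) | ε = max(a, b) on (0.13, 0.65) = 0.65
~β = 1 − 0.70 = 0.30
~β | β = max(a, b) on (0.30, 0.70) = 0.70
δ & β = min(a, b) on (0.13, 0.70) = 0.13
(~β | β) | (δ & β) = max(a, b) on (0.70, 0.13) = 0.70
((δ & ε) | ε) & ((~β | β) | (δ & β)) = min(a, b) on (0.65, 0.70) = 0.65
~(((δ & ε) | ε) & ((~β | β) | (δ & β))) = 1 − 0.65 = 0.35

0.35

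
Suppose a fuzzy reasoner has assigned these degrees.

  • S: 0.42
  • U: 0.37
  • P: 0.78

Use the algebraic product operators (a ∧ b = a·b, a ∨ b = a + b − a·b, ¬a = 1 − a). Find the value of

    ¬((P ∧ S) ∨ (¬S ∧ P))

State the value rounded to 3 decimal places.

P ∧ S = a·b on (0.7800, 0.4200) = 0.3276
¬S = 1 − 0.4200 = 0.5800
¬S ∧ P = a·b on (0.5800, 0.7800) = 0.4524
(P ∧ S) ∨ (¬S ∧ P) = a + b − a·b on (0.3276, 0.4524) = 0.6318
¬((P ∧ S) ∨ (¬S ∧ P)) = 1 − 0.6318 = 0.3682

0.368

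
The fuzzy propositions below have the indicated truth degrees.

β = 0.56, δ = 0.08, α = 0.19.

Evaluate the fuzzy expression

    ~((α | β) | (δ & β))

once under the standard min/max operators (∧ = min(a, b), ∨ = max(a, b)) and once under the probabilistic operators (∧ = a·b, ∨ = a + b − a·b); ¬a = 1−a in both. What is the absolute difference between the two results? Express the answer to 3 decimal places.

Under standard min/max:
  α | β = max(a, b) on (0.19, 0.56) = 0.56
  δ & β = min(a, b) on (0.08, 0.56) = 0.08
  (α | β) | (δ & β) = max(a, b) on (0.56, 0.08) = 0.56
  ~((α | β) | (δ & β)) = 1 − 0.56 = 0.44
  → value = 0.4400
Under probabilistic:
  α | β = a + b − a·b on (0.1900, 0.5600) = 0.6436
  δ & β = a·b on (0.0800, 0.5600) = 0.0448
  (α | β) | (δ & β) = a + b − a·b on (0.6436, 0.0448) = 0.6596
  ~((α | β) | (δ & β)) = 1 − 0.6596 = 0.3404
  → value = 0.3404
|0.4400 − 0.3404| = 0.100

0.100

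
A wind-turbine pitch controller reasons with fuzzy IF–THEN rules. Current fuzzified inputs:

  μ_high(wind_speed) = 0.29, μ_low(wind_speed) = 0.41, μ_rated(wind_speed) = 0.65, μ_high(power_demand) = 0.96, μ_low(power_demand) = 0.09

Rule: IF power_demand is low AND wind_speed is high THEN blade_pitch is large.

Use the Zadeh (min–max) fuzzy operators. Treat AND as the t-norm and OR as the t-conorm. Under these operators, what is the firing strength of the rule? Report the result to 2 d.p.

firing strength: low=0.09, high=0.29; AND[min(a, b)] → w = 0.09

0.09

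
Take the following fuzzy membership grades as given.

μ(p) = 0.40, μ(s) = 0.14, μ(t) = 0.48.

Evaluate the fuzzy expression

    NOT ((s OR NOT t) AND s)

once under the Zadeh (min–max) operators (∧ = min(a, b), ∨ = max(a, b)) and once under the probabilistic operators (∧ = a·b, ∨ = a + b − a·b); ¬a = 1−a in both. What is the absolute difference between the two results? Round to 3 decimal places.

0.058

Under Zadeh (min–max):
  NOT t = 1 − 0.48 = 0.52
  s OR NOT t = max(a, b) on (0.14, 0.52) = 0.52
  (s OR NOT t) AND s = min(a, b) on (0.52, 0.14) = 0.14
  NOT ((s OR NOT t) AND s) = 1 − 0.14 = 0.86
  → value = 0.8600
Under probabilistic:
  NOT t = 1 − 0.4800 = 0.5200
  s OR NOT t = a + b − a·b on (0.1400, 0.5200) = 0.5872
  (s OR NOT t) AND s = a·b on (0.5872, 0.1400) = 0.0822
  NOT ((s OR NOT t) AND s) = 1 − 0.0822 = 0.9178
  → value = 0.9178
|0.8600 − 0.9178| = 0.058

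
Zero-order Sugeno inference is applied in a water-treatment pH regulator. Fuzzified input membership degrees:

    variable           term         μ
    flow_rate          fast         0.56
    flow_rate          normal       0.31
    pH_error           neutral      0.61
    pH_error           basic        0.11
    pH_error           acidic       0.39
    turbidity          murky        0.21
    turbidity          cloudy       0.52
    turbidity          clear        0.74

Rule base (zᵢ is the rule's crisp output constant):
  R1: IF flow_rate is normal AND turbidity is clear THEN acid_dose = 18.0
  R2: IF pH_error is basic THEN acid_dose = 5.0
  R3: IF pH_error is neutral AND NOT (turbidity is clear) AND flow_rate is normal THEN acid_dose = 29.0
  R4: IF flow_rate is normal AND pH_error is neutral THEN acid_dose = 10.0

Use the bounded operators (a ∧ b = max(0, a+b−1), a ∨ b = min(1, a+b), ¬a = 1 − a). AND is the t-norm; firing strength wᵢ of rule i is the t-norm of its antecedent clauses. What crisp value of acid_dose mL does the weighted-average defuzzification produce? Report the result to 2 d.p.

R1 (z=18.0): normal=0.31, clear=0.74; AND[max(0, a+b−1)] → w = 0.05
R2 (z=5.0): basic=0.11 → w = 0.11
R3 (z=29.0): neutral=0.61, ¬clear=1−0.74=0.26, normal=0.31; AND[max(0, a+b−1)] → w = 0.00
R4 (z=10.0): normal=0.31, neutral=0.61; AND[max(0, a+b−1)] → w = 0.00
Weighted average = (0.05·18.0 + 0.11·5.0 + 0.00·29.0 + 0.00·10.0) / (0.05 + 0.11 + 0.00 + 0.00)
  = 1.4500 / 0.1600 = 9.06

9.06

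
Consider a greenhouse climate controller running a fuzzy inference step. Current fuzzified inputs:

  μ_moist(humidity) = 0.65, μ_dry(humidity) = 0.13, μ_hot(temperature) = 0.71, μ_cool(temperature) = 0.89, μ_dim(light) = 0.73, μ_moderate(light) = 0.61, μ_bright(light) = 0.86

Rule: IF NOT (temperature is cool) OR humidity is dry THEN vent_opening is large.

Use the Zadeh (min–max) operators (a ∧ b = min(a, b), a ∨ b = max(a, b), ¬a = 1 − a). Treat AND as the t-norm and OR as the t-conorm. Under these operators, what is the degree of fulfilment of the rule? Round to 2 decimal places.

0.13

firing strength: ¬cool=1−0.89=0.11, dry=0.13; OR[max(a, b)] → w = 0.13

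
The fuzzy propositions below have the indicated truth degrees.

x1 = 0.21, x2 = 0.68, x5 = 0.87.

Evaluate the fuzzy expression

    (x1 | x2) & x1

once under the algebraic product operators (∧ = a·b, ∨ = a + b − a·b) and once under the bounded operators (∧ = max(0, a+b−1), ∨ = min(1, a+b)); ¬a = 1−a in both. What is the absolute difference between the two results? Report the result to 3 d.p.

0.057

Under algebraic product:
  x1 | x2 = a + b − a·b on (0.2100, 0.6800) = 0.7472
  (x1 | x2) & x1 = a·b on (0.7472, 0.2100) = 0.1569
  → value = 0.1569
Under bounded:
  x1 | x2 = min(1, a+b) on (0.21, 0.68) = 0.89
  (x1 | x2) & x1 = max(0, a+b−1) on (0.89, 0.21) = 0.10
  → value = 0.1000
|0.1569 − 0.1000| = 0.057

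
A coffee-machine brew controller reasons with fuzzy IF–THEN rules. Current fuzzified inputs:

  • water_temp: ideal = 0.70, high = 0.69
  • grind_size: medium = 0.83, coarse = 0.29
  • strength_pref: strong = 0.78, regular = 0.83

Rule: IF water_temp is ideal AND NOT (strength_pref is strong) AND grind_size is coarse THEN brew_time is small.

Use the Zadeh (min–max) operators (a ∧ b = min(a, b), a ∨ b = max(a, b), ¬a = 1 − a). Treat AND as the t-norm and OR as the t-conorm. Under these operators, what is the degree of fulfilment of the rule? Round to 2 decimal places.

firing strength: ideal=0.70, ¬strong=1−0.78=0.22, coarse=0.29; AND[min(a, b)] → w = 0.22

0.22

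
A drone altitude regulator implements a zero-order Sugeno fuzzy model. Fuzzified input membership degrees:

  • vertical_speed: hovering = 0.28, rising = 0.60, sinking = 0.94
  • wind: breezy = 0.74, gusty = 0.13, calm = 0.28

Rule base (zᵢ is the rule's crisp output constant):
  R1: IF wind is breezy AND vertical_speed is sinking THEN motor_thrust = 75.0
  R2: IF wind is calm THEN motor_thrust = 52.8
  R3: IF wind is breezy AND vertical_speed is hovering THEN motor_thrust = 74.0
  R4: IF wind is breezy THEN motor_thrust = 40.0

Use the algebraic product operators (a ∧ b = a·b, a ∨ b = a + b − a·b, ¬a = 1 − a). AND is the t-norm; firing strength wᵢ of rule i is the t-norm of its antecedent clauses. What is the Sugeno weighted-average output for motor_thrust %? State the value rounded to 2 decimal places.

R1 (z=75.0): breezy=0.74, sinking=0.94; AND[a·b] → w = 0.6956
R2 (z=52.8): calm=0.28 → w = 0.2800
R3 (z=74.0): breezy=0.74, hovering=0.28; AND[a·b] → w = 0.2072
R4 (z=40.0): breezy=0.74 → w = 0.7400
Weighted average = (0.6956·75.0 + 0.2800·52.8 + 0.2072·74.0 + 0.7400·40.0) / (0.6956 + 0.2800 + 0.2072 + 0.7400)
  = 111.8868 / 1.9228 = 58.19

58.19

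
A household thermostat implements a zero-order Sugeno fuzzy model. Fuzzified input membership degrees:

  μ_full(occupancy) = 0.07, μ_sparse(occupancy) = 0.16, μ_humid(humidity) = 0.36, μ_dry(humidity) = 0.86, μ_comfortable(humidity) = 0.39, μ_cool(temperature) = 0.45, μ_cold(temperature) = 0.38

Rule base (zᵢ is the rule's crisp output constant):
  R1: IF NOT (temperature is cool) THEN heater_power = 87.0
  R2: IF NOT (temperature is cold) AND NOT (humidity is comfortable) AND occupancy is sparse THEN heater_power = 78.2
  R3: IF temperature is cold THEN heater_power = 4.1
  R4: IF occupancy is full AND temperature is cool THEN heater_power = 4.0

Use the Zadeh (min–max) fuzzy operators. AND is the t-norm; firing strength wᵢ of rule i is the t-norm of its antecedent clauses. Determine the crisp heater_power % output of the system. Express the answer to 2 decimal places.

53.62

R1 (z=87.0): ¬cool=1−0.45=0.55 → w = 0.55
R2 (z=78.2): ¬cold=1−0.38=0.62, ¬comfortable=1−0.39=0.61, sparse=0.16; AND[min(a, b)] → w = 0.16
R3 (z=4.1): cold=0.38 → w = 0.38
R4 (z=4.0): full=0.07, cool=0.45; AND[min(a, b)] → w = 0.07
Weighted average = (0.55·87.0 + 0.16·78.2 + 0.38·4.1 + 0.07·4.0) / (0.55 + 0.16 + 0.38 + 0.07)
  = 62.2000 / 1.1600 = 53.62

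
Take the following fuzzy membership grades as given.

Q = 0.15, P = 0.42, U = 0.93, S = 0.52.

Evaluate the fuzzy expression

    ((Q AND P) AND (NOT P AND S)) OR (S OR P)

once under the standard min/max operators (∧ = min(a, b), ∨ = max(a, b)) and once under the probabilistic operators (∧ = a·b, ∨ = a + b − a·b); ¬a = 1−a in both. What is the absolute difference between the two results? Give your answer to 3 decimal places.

Under standard min/max:
  Q AND P = min(a, b) on (0.15, 0.42) = 0.15
  NOT P = 1 − 0.42 = 0.58
  NOT P AND S = min(a, b) on (0.58, 0.52) = 0.52
  (Q AND P) AND (NOT P AND S) = min(a, b) on (0.15, 0.52) = 0.15
  S OR P = max(a, b) on (0.52, 0.42) = 0.52
  ((Q AND P) AND (NOT P AND S)) OR (S OR P) = max(a, b) on (0.15, 0.52) = 0.52
  → value = 0.5200
Under probabilistic:
  Q AND P = a·b on (0.1500, 0.4200) = 0.0630
  NOT P = 1 − 0.4200 = 0.5800
  NOT P AND S = a·b on (0.5800, 0.5200) = 0.3016
  (Q AND P) AND (NOT P AND S) = a·b on (0.0630, 0.3016) = 0.0190
  S OR P = a + b − a·b on (0.5200, 0.4200) = 0.7216
  ((Q AND P) AND (NOT P AND S)) OR (S OR P) = a + b − a·b on (0.0190, 0.7216) = 0.7269
  → value = 0.7269
|0.5200 − 0.7269| = 0.207

0.207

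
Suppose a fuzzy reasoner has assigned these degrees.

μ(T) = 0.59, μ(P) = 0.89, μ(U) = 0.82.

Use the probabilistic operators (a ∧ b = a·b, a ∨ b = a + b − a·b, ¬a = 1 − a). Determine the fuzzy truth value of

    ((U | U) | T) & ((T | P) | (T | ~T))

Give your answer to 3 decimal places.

0.976

U | U = a + b − a·b on (0.8200, 0.8200) = 0.9676
(U | U) | T = a + b − a·b on (0.9676, 0.5900) = 0.9867
T | P = a + b − a·b on (0.5900, 0.8900) = 0.9549
~T = 1 − 0.5900 = 0.4100
T | ~T = a + b − a·b on (0.5900, 0.4100) = 0.7581
(T | P) | (T | ~T) = a + b − a·b on (0.9549, 0.7581) = 0.9891
((U | U) | T) & ((T | P) | (T | ~T)) = a·b on (0.9867, 0.9891) = 0.9760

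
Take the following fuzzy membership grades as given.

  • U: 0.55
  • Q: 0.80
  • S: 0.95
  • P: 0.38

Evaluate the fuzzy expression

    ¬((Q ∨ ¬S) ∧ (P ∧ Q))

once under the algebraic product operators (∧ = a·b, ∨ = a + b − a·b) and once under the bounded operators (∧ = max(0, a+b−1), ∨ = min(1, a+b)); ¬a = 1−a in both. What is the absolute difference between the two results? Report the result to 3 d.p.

0.216

Under algebraic product:
  ¬S = 1 − 0.9500 = 0.0500
  Q ∨ ¬S = a + b − a·b on (0.8000, 0.0500) = 0.8100
  P ∧ Q = a·b on (0.3800, 0.8000) = 0.3040
  (Q ∨ ¬S) ∧ (P ∧ Q) = a·b on (0.8100, 0.3040) = 0.2462
  ¬((Q ∨ ¬S) ∧ (P ∧ Q)) = 1 − 0.2462 = 0.7538
  → value = 0.7538
Under bounded:
  ¬S = 1 − 0.95 = 0.05
  Q ∨ ¬S = min(1, a+b) on (0.80, 0.05) = 0.85
  P ∧ Q = max(0, a+b−1) on (0.38, 0.80) = 0.18
  (Q ∨ ¬S) ∧ (P ∧ Q) = max(0, a+b−1) on (0.85, 0.18) = 0.03
  ¬((Q ∨ ¬S) ∧ (P ∧ Q)) = 1 − 0.03 = 0.97
  → value = 0.9700
|0.7538 − 0.9700| = 0.216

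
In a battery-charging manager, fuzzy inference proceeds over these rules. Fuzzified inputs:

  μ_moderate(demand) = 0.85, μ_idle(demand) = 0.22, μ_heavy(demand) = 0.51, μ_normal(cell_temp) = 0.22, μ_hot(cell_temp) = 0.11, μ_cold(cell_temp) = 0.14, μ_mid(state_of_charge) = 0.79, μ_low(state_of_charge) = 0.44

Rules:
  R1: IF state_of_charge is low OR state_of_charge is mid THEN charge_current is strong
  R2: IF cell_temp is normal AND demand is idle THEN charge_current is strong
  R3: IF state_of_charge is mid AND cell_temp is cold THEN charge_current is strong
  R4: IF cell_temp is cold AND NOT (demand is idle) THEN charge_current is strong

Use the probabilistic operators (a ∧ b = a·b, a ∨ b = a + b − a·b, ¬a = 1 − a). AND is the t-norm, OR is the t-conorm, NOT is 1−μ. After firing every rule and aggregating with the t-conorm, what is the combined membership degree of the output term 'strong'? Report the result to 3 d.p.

R1: low=0.44, mid=0.79; OR[a + b − a·b] → w = 0.8824
R2: normal=0.22, idle=0.22; AND[a·b] → w = 0.0484
R3: mid=0.79, cold=0.14; AND[a·b] → w = 0.1106
R4: cold=0.14, ¬idle=1−0.22=0.78; AND[a·b] → w = 0.1092
Rules with consequent 'strong': {R1, R2, R3, R4} → strengths 0.8824, 0.0484, 0.1106, 0.1092
Aggregate via t-conorm [a + b − a·b]: 0.9113

0.911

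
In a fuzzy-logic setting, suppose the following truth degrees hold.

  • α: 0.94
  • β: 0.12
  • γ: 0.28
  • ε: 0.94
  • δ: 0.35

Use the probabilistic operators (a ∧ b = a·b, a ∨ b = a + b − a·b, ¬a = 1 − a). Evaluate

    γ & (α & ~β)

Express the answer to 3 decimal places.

0.232

~β = 1 − 0.1200 = 0.8800
α & ~β = a·b on (0.9400, 0.8800) = 0.8272
γ & (α & ~β) = a·b on (0.2800, 0.8272) = 0.2316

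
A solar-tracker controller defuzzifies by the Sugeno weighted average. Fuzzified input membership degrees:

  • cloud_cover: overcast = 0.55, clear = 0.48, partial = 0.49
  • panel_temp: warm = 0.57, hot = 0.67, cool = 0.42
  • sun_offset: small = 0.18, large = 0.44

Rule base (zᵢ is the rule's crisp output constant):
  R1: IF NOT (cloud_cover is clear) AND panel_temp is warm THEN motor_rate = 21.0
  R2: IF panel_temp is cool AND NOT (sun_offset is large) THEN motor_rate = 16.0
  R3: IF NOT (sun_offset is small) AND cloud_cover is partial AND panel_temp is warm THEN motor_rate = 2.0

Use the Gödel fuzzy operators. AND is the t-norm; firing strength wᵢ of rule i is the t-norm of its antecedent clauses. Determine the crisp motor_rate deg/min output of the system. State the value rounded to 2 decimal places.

13.02

R1 (z=21.0): ¬clear=1−0.48=0.52, warm=0.57; AND[min(a, b)] → w = 0.52
R2 (z=16.0): cool=0.42, ¬large=1−0.44=0.56; AND[min(a, b)] → w = 0.42
R3 (z=2.0): ¬small=1−0.18=0.82, partial=0.49, warm=0.57; AND[min(a, b)] → w = 0.49
Weighted average = (0.52·21.0 + 0.42·16.0 + 0.49·2.0) / (0.52 + 0.42 + 0.49)
  = 18.6200 / 1.4300 = 13.02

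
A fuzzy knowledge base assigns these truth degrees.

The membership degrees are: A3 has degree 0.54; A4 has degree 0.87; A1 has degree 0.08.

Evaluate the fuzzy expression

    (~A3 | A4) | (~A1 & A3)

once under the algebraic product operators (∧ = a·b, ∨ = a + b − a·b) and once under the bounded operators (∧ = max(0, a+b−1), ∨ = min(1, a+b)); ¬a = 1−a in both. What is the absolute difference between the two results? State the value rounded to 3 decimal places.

0.035

Under algebraic product:
  ~A3 = 1 − 0.5400 = 0.4600
  ~A3 | A4 = a + b − a·b on (0.4600, 0.8700) = 0.9298
  ~A1 = 1 − 0.0800 = 0.9200
  ~A1 & A3 = a·b on (0.9200, 0.5400) = 0.4968
  (~A3 | A4) | (~A1 & A3) = a + b − a·b on (0.9298, 0.4968) = 0.9647
  → value = 0.9647
Under bounded:
  ~A3 = 1 − 0.54 = 0.46
  ~A3 | A4 = min(1, a+b) on (0.46, 0.87) = 1.00
  ~A1 = 1 − 0.08 = 0.92
  ~A1 & A3 = max(0, a+b−1) on (0.92, 0.54) = 0.46
  (~A3 | A4) | (~A1 & A3) = min(1, a+b) on (1.00, 0.46) = 1.00
  → value = 1.0000
|0.9647 − 1.0000| = 0.035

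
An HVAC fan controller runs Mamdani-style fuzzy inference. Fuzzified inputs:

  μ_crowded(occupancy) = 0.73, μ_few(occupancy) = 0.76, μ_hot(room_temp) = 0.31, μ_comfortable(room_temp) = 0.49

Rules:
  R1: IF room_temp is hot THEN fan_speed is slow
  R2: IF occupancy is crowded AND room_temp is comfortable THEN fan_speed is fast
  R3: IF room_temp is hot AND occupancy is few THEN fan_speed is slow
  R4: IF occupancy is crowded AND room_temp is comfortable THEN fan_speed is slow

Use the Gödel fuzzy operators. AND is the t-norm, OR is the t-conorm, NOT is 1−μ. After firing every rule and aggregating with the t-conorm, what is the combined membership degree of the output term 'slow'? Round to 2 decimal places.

R1: hot=0.31 → w = 0.31
R2: crowded=0.73, comfortable=0.49; AND[min(a, b)] → w = 0.49
R3: hot=0.31, few=0.76; AND[min(a, b)] → w = 0.31
R4: crowded=0.73, comfortable=0.49; AND[min(a, b)] → w = 0.49
Rules with consequent 'slow': {R1, R3, R4} → strengths 0.31, 0.31, 0.49
Aggregate via t-conorm [max(a, b)]: 0.49

0.49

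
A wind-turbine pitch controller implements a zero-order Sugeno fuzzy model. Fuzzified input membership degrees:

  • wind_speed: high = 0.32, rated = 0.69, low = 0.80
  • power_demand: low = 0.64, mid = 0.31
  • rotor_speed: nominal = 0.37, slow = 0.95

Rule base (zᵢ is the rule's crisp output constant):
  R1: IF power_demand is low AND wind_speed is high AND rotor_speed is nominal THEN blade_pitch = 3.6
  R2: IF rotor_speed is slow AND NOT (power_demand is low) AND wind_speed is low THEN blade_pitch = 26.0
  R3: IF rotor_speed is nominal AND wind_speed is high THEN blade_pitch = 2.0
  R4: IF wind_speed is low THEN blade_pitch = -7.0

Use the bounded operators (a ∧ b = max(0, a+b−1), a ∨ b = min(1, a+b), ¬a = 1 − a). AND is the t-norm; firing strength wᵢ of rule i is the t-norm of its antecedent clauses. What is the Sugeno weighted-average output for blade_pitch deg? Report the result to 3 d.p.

-3.011

R1 (z=3.6): low=0.64, high=0.32, nominal=0.37; AND[max(0, a+b−1)] → w = 0.00
R2 (z=26.0): slow=0.95, ¬low=1−0.64=0.36, low=0.80; AND[max(0, a+b−1)] → w = 0.11
R3 (z=2.0): nominal=0.37, high=0.32; AND[max(0, a+b−1)] → w = 0.00
R4 (z=-7.0): low=0.80 → w = 0.80
Weighted average = (0.00·3.6 + 0.11·26.0 + 0.00·2.0 + 0.80·-7.0) / (0.00 + 0.11 + 0.00 + 0.80)
  = -2.7400 / 0.9100 = -3.011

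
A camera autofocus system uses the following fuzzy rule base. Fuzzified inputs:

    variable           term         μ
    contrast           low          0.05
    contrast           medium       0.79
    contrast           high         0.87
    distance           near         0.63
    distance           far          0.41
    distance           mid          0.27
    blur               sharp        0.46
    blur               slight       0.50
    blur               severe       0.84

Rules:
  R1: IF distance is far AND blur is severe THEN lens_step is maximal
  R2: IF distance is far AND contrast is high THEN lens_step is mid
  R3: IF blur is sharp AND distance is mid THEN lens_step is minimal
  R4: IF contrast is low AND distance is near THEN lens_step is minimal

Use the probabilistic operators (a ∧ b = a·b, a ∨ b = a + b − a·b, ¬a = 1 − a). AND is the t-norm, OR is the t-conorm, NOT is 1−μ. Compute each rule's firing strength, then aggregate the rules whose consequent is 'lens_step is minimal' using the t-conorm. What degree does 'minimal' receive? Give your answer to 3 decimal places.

R1: far=0.41, severe=0.84; AND[a·b] → w = 0.3444
R2: far=0.41, high=0.87; AND[a·b] → w = 0.3567
R3: sharp=0.46, mid=0.27; AND[a·b] → w = 0.1242
R4: low=0.05, near=0.63; AND[a·b] → w = 0.0315
Rules with consequent 'minimal': {R3, R4} → strengths 0.1242, 0.0315
Aggregate via t-conorm [a + b − a·b]: 0.1518

0.152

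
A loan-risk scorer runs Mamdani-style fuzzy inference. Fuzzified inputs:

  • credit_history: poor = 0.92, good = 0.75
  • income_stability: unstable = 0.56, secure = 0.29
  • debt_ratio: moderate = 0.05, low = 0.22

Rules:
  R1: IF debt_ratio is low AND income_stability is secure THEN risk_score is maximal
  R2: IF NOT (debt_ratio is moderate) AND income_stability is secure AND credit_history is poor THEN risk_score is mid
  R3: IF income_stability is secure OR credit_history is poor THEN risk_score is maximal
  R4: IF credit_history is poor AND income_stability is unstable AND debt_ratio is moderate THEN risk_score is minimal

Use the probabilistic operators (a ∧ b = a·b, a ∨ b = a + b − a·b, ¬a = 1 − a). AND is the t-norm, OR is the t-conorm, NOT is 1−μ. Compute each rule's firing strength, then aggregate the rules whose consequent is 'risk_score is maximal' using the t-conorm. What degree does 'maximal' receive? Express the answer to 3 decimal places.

R1: low=0.22, secure=0.29; AND[a·b] → w = 0.0638
R2: ¬moderate=1−0.05=0.95, secure=0.29, poor=0.92; AND[a·b] → w = 0.2535
R3: secure=0.29, poor=0.92; OR[a + b − a·b] → w = 0.9432
R4: poor=0.92, unstable=0.56, moderate=0.05; AND[a·b] → w = 0.0258
Rules with consequent 'maximal': {R1, R3} → strengths 0.0638, 0.9432
Aggregate via t-conorm [a + b − a·b]: 0.9468

0.947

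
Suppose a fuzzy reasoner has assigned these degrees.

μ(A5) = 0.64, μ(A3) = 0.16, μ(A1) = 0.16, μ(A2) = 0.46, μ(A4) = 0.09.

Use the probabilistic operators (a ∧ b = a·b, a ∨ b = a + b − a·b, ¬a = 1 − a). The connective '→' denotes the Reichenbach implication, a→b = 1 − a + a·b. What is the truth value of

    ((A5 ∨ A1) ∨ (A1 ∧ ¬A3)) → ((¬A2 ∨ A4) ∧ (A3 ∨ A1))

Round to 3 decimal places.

A5 ∨ A1 = a + b − a·b on (0.6400, 0.1600) = 0.6976
¬A3 = 1 − 0.1600 = 0.8400
A1 ∧ ¬A3 = a·b on (0.1600, 0.8400) = 0.1344
(A5 ∨ A1) ∨ (A1 ∧ ¬A3) = a + b − a·b on (0.6976, 0.1344) = 0.7382
¬A2 = 1 − 0.4600 = 0.5400
¬A2 ∨ A4 = a + b − a·b on (0.5400, 0.0900) = 0.5814
A3 ∨ A1 = a + b − a·b on (0.1600, 0.1600) = 0.2944
(¬A2 ∨ A4) ∧ (A3 ∨ A1) = a·b on (0.5814, 0.2944) = 0.1712
((A5 ∨ A1) ∨ (A1 ∧ ¬A3)) → ((¬A2 ∨ A4) ∧ (A3 ∨ A1))  [Reichenbach: 1 − a + a·b] with a=0.7382, b=0.1712 → 0.3881

0.388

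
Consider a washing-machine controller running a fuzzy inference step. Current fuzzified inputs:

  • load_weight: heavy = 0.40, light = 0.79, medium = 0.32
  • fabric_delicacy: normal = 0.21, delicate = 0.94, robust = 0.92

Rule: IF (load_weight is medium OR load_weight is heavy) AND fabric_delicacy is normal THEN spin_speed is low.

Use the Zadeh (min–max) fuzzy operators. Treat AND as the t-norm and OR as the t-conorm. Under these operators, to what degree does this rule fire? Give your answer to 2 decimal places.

0.21

firing strength: (medium=0.32 OR heavy=0.40) = 0.40; AND[min(a, b)] with normal=0.21 → w = 0.21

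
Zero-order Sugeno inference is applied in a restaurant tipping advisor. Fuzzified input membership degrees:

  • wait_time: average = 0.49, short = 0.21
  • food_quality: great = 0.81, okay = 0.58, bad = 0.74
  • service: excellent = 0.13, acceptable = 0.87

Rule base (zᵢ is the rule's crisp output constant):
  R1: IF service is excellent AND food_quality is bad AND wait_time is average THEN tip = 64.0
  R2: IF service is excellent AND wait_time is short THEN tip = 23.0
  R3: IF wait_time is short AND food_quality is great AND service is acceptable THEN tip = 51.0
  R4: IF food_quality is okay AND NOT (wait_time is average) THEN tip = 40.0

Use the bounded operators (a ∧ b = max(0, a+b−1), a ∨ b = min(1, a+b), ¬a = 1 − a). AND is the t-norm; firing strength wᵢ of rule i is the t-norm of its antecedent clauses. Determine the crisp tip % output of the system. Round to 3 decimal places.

40.000

R1 (z=64.0): excellent=0.13, bad=0.74, average=0.49; AND[max(0, a+b−1)] → w = 0.00
R2 (z=23.0): excellent=0.13, short=0.21; AND[max(0, a+b−1)] → w = 0.00
R3 (z=51.0): short=0.21, great=0.81, acceptable=0.87; AND[max(0, a+b−1)] → w = 0.00
R4 (z=40.0): okay=0.58, ¬average=1−0.49=0.51; AND[max(0, a+b−1)] → w = 0.09
Weighted average = (0.00·64.0 + 0.00·23.0 + 0.00·51.0 + 0.09·40.0) / (0.00 + 0.00 + 0.00 + 0.09)
  = 3.6000 / 0.0900 = 40.000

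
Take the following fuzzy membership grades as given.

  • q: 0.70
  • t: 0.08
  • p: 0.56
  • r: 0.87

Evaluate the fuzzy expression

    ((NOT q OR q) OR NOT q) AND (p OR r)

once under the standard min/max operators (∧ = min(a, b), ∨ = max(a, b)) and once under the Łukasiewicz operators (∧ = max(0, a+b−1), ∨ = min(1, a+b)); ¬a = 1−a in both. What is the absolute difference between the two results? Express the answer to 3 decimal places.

Under standard min/max:
  NOT q = 1 − 0.70 = 0.30
  NOT q OR q = max(a, b) on (0.30, 0.70) = 0.70
  NOT q = 1 − 0.70 = 0.30
  (NOT q OR q) OR NOT q = max(a, b) on (0.70, 0.30) = 0.70
  p OR r = max(a, b) on (0.56, 0.87) = 0.87
  ((NOT q OR q) OR NOT q) AND (p OR r) = min(a, b) on (0.70, 0.87) = 0.70
  → value = 0.7000
Under Łukasiewicz:
  NOT q = 1 − 0.70 = 0.30
  NOT q OR q = min(1, a+b) on (0.30, 0.70) = 1.00
  NOT q = 1 − 0.70 = 0.30
  (NOT q OR q) OR NOT q = min(1, a+b) on (1.00, 0.30) = 1.00
  p OR r = min(1, a+b) on (0.56, 0.87) = 1.00
  ((NOT q OR q) OR NOT q) AND (p OR r) = max(0, a+b−1) on (1.00, 1.00) = 1.00
  → value = 1.0000
|0.7000 − 1.0000| = 0.300

0.300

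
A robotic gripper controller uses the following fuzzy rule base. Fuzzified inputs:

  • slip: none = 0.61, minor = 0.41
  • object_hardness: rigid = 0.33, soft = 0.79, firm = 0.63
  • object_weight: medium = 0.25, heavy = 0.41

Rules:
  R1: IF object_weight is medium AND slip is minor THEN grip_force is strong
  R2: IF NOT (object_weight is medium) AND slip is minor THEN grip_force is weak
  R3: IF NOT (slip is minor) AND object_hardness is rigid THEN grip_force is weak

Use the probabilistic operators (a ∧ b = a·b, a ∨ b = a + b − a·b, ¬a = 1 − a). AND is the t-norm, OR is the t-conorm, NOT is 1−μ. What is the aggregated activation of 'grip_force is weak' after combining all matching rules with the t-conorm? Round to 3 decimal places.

R1: medium=0.25, minor=0.41; AND[a·b] → w = 0.1025
R2: ¬medium=1−0.25=0.75, minor=0.41; AND[a·b] → w = 0.3075
R3: ¬minor=1−0.41=0.59, rigid=0.33; AND[a·b] → w = 0.1947
Rules with consequent 'weak': {R2, R3} → strengths 0.3075, 0.1947
Aggregate via t-conorm [a + b − a·b]: 0.4423

0.442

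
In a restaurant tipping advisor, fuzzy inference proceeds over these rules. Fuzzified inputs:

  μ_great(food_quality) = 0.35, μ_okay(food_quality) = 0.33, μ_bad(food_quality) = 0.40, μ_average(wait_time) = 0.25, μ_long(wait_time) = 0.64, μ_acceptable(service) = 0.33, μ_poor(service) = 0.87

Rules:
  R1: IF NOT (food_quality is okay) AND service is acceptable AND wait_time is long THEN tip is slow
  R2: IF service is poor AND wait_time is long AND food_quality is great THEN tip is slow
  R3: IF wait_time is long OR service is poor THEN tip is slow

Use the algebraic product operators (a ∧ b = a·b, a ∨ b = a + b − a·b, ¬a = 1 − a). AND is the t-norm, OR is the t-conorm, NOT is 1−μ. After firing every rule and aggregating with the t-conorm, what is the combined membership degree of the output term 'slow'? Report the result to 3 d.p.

0.968

R1: ¬okay=1−0.33=0.67, acceptable=0.33, long=0.64; AND[a·b] → w = 0.1415
R2: poor=0.87, long=0.64, great=0.35; AND[a·b] → w = 0.1949
R3: long=0.64, poor=0.87; OR[a + b − a·b] → w = 0.9532
Rules with consequent 'slow': {R1, R2, R3} → strengths 0.1415, 0.1949, 0.9532
Aggregate via t-conorm [a + b − a·b]: 0.9677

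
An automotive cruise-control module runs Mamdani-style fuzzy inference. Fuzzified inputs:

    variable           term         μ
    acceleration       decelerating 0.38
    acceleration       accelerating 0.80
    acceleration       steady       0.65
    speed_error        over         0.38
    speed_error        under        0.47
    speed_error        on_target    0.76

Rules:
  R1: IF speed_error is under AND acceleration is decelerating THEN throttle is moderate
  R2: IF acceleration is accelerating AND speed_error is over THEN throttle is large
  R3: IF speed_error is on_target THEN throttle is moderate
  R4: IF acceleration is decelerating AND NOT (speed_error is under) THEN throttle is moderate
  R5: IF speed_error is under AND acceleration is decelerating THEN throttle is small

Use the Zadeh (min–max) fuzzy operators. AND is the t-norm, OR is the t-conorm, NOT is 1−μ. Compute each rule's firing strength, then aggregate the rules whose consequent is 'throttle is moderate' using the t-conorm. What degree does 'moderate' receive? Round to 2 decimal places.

R1: under=0.47, decelerating=0.38; AND[min(a, b)] → w = 0.38
R2: accelerating=0.80, over=0.38; AND[min(a, b)] → w = 0.38
R3: on_target=0.76 → w = 0.76
R4: decelerating=0.38, ¬under=1−0.47=0.53; AND[min(a, b)] → w = 0.38
R5: under=0.47, decelerating=0.38; AND[min(a, b)] → w = 0.38
Rules with consequent 'moderate': {R1, R3, R4} → strengths 0.38, 0.76, 0.38
Aggregate via t-conorm [max(a, b)]: 0.76

0.76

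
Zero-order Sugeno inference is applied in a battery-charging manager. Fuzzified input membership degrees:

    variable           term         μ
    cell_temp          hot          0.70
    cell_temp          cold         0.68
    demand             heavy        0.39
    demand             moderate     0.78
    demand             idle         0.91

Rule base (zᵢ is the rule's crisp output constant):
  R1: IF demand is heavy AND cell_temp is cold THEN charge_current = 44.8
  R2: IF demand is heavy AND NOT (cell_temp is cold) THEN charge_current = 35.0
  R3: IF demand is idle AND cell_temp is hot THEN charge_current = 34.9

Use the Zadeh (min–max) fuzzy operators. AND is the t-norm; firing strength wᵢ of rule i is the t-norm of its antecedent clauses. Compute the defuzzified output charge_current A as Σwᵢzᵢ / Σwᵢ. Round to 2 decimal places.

37.66

R1 (z=44.8): heavy=0.39, cold=0.68; AND[min(a, b)] → w = 0.39
R2 (z=35.0): heavy=0.39, ¬cold=1−0.68=0.32; AND[min(a, b)] → w = 0.32
R3 (z=34.9): idle=0.91, hot=0.70; AND[min(a, b)] → w = 0.70
Weighted average = (0.39·44.8 + 0.32·35.0 + 0.70·34.9) / (0.39 + 0.32 + 0.70)
  = 53.1020 / 1.4100 = 37.66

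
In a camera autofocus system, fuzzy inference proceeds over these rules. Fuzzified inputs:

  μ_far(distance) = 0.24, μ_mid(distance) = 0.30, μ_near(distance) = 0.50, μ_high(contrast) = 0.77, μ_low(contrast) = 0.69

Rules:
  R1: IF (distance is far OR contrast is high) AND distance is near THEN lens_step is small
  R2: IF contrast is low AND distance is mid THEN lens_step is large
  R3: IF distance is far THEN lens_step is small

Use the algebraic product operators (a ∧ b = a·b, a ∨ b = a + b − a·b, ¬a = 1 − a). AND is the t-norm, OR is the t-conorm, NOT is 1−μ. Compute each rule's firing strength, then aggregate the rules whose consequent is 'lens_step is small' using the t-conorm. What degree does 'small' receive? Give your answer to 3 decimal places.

R1: (far=0.24 OR high=0.77) = 0.8252; AND[a·b] with near=0.50 → w = 0.4126
R2: low=0.69, mid=0.30; AND[a·b] → w = 0.2070
R3: far=0.24 → w = 0.2400
Rules with consequent 'small': {R1, R3} → strengths 0.4126, 0.2400
Aggregate via t-conorm [a + b − a·b]: 0.5536

0.554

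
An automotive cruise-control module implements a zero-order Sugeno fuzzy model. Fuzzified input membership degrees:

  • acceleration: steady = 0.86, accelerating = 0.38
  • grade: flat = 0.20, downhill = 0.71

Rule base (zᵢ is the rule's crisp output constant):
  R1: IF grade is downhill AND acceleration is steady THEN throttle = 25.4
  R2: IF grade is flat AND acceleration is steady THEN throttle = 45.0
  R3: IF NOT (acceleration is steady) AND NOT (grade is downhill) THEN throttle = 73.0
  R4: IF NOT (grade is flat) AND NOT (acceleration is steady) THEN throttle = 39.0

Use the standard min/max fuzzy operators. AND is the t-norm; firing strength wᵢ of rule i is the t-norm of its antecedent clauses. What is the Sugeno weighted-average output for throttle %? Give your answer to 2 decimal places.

35.89

R1 (z=25.4): downhill=0.71, steady=0.86; AND[min(a, b)] → w = 0.71
R2 (z=45.0): flat=0.20, steady=0.86; AND[min(a, b)] → w = 0.20
R3 (z=73.0): ¬steady=1−0.86=0.14, ¬downhill=1−0.71=0.29; AND[min(a, b)] → w = 0.14
R4 (z=39.0): ¬flat=1−0.20=0.80, ¬steady=1−0.86=0.14; AND[min(a, b)] → w = 0.14
Weighted average = (0.71·25.4 + 0.20·45.0 + 0.14·73.0 + 0.14·39.0) / (0.71 + 0.20 + 0.14 + 0.14)
  = 42.7140 / 1.1900 = 35.89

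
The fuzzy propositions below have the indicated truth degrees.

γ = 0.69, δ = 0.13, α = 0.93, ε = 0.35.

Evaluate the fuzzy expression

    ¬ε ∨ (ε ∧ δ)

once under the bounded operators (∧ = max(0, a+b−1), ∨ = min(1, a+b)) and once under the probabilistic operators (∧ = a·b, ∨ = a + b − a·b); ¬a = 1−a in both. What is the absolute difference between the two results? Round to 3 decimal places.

Under bounded:
  ¬ε = 1 − 0.35 = 0.65
  ε ∧ δ = max(0, a+b−1) on (0.35, 0.13) = 0.00
  ¬ε ∨ (ε ∧ δ) = min(1, a+b) on (0.65, 0.00) = 0.65
  → value = 0.6500
Under probabilistic:
  ¬ε = 1 − 0.3500 = 0.6500
  ε ∧ δ = a·b on (0.3500, 0.1300) = 0.0455
  ¬ε ∨ (ε ∧ δ) = a + b − a·b on (0.6500, 0.0455) = 0.6659
  → value = 0.6659
|0.6500 − 0.6659| = 0.016

0.016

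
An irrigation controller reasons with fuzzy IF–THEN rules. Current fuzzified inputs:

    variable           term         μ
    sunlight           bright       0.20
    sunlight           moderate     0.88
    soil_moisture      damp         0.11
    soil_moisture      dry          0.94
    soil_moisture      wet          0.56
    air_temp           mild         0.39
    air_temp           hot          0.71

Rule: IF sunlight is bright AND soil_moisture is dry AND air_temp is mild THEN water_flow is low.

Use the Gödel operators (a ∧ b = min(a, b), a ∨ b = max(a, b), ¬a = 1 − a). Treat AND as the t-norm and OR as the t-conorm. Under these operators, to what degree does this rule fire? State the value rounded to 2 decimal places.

0.20

firing strength: bright=0.20, dry=0.94, mild=0.39; AND[min(a, b)] → w = 0.20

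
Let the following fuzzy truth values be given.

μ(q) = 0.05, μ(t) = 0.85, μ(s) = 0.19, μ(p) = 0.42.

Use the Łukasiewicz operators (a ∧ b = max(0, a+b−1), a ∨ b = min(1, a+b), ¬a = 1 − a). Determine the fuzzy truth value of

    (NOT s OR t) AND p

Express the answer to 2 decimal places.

0.42

NOT s = 1 − 0.19 = 0.81
NOT s OR t = min(1, a+b) on (0.81, 0.85) = 1.00
(NOT s OR t) AND p = max(0, a+b−1) on (1.00, 0.42) = 0.42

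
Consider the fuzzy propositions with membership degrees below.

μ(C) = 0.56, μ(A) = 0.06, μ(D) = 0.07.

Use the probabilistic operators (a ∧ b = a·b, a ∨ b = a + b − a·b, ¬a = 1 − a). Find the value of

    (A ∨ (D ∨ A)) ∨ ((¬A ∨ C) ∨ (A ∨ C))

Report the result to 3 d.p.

D ∨ A = a + b − a·b on (0.0700, 0.0600) = 0.1258
A ∨ (D ∨ A) = a + b − a·b on (0.0600, 0.1258) = 0.1783
¬A = 1 − 0.0600 = 0.9400
¬A ∨ C = a + b − a·b on (0.9400, 0.5600) = 0.9736
A ∨ C = a + b − a·b on (0.0600, 0.5600) = 0.5864
(¬A ∨ C) ∨ (A ∨ C) = a + b − a·b on (0.9736, 0.5864) = 0.9891
(A ∨ (D ∨ A)) ∨ ((¬A ∨ C) ∨ (A ∨ C)) = a + b − a·b on (0.1783, 0.9891) = 0.9910

0.991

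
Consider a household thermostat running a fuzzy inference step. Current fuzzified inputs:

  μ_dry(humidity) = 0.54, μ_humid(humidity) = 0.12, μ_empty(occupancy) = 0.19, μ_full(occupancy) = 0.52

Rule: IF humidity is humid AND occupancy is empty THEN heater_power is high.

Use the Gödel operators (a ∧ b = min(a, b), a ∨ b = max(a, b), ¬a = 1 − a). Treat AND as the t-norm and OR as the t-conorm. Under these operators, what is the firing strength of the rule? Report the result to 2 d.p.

firing strength: humid=0.12, empty=0.19; AND[min(a, b)] → w = 0.12

0.12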